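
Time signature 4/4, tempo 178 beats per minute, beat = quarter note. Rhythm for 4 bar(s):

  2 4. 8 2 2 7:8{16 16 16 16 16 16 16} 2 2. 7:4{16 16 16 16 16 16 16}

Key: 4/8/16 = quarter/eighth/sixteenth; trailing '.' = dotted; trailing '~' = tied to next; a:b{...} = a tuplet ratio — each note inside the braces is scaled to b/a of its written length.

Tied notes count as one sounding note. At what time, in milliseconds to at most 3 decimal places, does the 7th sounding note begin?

note 7 onset = 58/7b = 2792.937ms

1. 0.0ms @ 0 + 674.157ms (2)
2. 674.157ms @ 2 + 505.618ms (3/2)
3. 1179.775ms @ 7/2 + 168.539ms (1/2)
4. 1348.315ms @ 4 + 674.157ms (2)
5. 2022.472ms @ 6 + 674.157ms (2)
6. 2696.629ms @ 8 + 96.308ms (2/7)
7. 2792.937ms @ 58/7 + 96.308ms (2/7)
8. 2889.246ms @ 60/7 + 96.308ms (2/7)
9. 2985.554ms @ 62/7 + 96.308ms (2/7)
10. 3081.862ms @ 64/7 + 96.308ms (2/7)
11. 3178.17ms @ 66/7 + 96.308ms (2/7)
12. 3274.478ms @ 68/7 + 96.308ms (2/7)
13. 3370.787ms @ 10 + 674.157ms (2)
14. 4044.944ms @ 12 + 1011.236ms (3)
15. 5056.18ms @ 15 + 48.154ms (1/7)
16. 5104.334ms @ 106/7 + 48.154ms (1/7)
17. 5152.488ms @ 107/7 + 48.154ms (1/7)
18. 5200.642ms @ 108/7 + 48.154ms (1/7)
19. 5248.796ms @ 109/7 + 48.154ms (1/7)
20. 5296.95ms @ 110/7 + 48.154ms (1/7)
21. 5345.104ms @ 111/7 + 48.154ms (1/7)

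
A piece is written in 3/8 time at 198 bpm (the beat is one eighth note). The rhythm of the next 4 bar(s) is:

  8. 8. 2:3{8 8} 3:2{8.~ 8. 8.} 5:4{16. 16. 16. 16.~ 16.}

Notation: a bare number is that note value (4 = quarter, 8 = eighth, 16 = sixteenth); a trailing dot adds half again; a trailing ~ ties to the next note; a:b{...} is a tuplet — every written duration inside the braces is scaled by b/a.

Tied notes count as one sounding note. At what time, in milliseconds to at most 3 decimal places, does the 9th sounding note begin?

note 9 onset = 51/5b = 3090.909ms

1. 0.0ms @ 0 + 454.545ms (3/2)
2. 454.545ms @ 3/2 + 454.545ms (3/2)
3. 909.091ms @ 3 + 454.545ms (3/2)
4. 1363.636ms @ 9/2 + 454.545ms (3/2)
5. 1818.182ms @ 6 + 606.061ms (2)
6. 2424.242ms @ 8 + 303.03ms (1)
7. 2727.273ms @ 9 + 181.818ms (3/5)
8. 2909.091ms @ 48/5 + 181.818ms (3/5)
9. 3090.909ms @ 51/5 + 181.818ms (3/5)
10. 3272.727ms @ 54/5 + 363.636ms (6/5)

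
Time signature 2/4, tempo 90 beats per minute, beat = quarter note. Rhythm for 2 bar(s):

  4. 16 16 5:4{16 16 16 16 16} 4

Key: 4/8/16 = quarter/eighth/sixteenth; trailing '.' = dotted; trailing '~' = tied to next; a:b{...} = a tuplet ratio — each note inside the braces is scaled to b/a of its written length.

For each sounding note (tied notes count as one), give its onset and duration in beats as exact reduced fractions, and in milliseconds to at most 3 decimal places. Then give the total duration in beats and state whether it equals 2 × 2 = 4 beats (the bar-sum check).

1) 0.0ms=0b +1000.0ms=3/2b
2) 1000.0ms=3/2b +166.667ms=1/4b
3) 1166.667ms=7/4b +166.667ms=1/4b
4) 1333.333ms=2b +133.333ms=1/5b
5) 1466.667ms=11/5b +133.333ms=1/5b
6) 1600.0ms=12/5b +133.333ms=1/5b
7) 1733.333ms=13/5b +133.333ms=1/5b
8) 1866.667ms=14/5b +133.333ms=1/5b
9) 2000.0ms=3b +666.667ms=1b
Σ=4b of 4 (90bpm 2/4) — PASS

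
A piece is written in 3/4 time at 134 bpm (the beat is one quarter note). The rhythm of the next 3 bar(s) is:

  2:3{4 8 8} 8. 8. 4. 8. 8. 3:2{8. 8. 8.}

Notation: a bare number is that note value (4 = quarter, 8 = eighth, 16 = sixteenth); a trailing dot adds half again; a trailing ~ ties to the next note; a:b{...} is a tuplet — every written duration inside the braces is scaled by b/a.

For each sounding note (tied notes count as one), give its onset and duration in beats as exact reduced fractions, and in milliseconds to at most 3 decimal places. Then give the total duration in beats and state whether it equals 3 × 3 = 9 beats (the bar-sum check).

1) 0.0ms=0b +671.642ms=3/2b
2) 671.642ms=3/2b +335.821ms=3/4b
3) 1007.463ms=9/4b +335.821ms=3/4b
4) 1343.284ms=3b +335.821ms=3/4b
5) 1679.104ms=15/4b +335.821ms=3/4b
6) 2014.925ms=9/2b +671.642ms=3/2b
7) 2686.567ms=6b +335.821ms=3/4b
8) 3022.388ms=27/4b +335.821ms=3/4b
9) 3358.209ms=15/2b +223.881ms=1/2b
10) 3582.09ms=8b +223.881ms=1/2b
11) 3805.97ms=17/2b +223.881ms=1/2b
Σ=9b of 9 (134bpm 3/4) — PASS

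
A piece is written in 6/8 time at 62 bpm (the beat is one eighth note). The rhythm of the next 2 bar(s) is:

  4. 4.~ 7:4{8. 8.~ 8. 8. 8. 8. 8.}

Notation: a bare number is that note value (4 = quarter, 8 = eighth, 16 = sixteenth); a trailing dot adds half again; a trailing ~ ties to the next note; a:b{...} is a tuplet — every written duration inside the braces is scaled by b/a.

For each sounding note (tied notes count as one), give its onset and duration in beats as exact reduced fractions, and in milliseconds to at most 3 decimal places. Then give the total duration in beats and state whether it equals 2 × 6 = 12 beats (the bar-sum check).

1) 0.0ms=0b +2903.226ms=3b
2) 2903.226ms=3b +3732.719ms=27/7b
3) 6635.945ms=48/7b +1658.986ms=12/7b
4) 8294.931ms=60/7b +829.493ms=6/7b
5) 9124.424ms=66/7b +829.493ms=6/7b
6) 9953.917ms=72/7b +829.493ms=6/7b
7) 10783.41ms=78/7b +829.493ms=6/7b
Σ=12b of 12 (62bpm 6/8) — PASS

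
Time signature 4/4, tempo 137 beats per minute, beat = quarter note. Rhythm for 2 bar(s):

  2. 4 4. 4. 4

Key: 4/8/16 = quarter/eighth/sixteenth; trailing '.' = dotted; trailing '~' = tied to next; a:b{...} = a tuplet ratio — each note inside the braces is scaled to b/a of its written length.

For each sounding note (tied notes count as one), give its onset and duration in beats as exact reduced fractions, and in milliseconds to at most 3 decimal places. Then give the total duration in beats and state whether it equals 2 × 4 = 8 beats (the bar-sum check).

1) 0.0ms=0b +1313.869ms=3b
2) 1313.869ms=3b +437.956ms=1b
3) 1751.825ms=4b +656.934ms=3/2b
4) 2408.759ms=11/2b +656.934ms=3/2b
5) 3065.693ms=7b +437.956ms=1b
Σ=8b of 8 (137bpm 4/4) — PASS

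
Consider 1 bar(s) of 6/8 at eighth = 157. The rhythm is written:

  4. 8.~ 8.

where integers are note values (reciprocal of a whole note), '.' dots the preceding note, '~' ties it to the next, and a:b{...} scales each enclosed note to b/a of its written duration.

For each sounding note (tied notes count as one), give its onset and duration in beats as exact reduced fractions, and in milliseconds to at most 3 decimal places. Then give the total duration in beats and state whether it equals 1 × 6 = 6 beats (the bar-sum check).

1) 0.0ms=0b +1146.497ms=3b
2) 1146.497ms=3b +1146.497ms=3b
Σ=6b of 6 (157bpm 6/8) — PASS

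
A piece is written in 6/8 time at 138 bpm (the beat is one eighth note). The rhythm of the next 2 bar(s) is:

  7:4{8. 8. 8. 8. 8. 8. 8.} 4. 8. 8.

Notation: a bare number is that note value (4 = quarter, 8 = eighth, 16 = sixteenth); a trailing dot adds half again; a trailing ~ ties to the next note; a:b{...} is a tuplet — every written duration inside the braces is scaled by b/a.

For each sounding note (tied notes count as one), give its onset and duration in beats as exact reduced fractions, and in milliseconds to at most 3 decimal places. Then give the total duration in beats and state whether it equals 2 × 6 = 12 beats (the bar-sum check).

1) 0.0ms=0b +372.671ms=6/7b
2) 372.671ms=6/7b +372.671ms=6/7b
3) 745.342ms=12/7b +372.671ms=6/7b
4) 1118.012ms=18/7b +372.671ms=6/7b
5) 1490.683ms=24/7b +372.671ms=6/7b
6) 1863.354ms=30/7b +372.671ms=6/7b
7) 2236.025ms=36/7b +372.671ms=6/7b
8) 2608.696ms=6b +1304.348ms=3b
9) 3913.043ms=9b +652.174ms=3/2b
10) 4565.217ms=21/2b +652.174ms=3/2b
Σ=12b of 12 (138bpm 6/8) — PASS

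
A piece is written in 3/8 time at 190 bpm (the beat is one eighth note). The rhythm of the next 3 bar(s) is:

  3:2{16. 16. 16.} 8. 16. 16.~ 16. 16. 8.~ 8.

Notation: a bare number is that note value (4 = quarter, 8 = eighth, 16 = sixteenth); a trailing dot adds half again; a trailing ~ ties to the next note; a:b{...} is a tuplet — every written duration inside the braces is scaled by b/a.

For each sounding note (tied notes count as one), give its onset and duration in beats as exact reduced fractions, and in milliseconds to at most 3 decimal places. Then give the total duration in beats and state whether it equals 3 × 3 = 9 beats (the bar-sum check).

1) 0.0ms=0b +157.895ms=1/2b
2) 157.895ms=1/2b +157.895ms=1/2b
3) 315.789ms=1b +157.895ms=1/2b
4) 473.684ms=3/2b +473.684ms=3/2b
5) 947.368ms=3b +236.842ms=3/4b
6) 1184.211ms=15/4b +473.684ms=3/2b
7) 1657.895ms=21/4b +236.842ms=3/4b
8) 1894.737ms=6b +947.368ms=3b
Σ=9b of 9 (190bpm 3/8) — PASS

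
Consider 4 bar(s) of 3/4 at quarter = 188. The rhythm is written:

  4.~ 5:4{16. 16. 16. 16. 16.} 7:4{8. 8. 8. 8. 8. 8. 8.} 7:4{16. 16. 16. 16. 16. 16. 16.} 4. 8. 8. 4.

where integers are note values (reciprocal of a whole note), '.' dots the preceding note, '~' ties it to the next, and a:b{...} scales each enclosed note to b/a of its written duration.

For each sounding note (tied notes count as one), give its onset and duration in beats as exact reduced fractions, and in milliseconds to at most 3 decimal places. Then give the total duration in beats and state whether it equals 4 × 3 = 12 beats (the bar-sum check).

1) 0.0ms=0b +574.468ms=9/5b
2) 574.468ms=9/5b +95.745ms=3/10b
3) 670.213ms=21/10b +95.745ms=3/10b
4) 765.957ms=12/5b +95.745ms=3/10b
5) 861.702ms=27/10b +95.745ms=3/10b
6) 957.447ms=3b +136.778ms=3/7b
7) 1094.225ms=24/7b +136.778ms=3/7b
8) 1231.003ms=27/7b +136.778ms=3/7b
9) 1367.781ms=30/7b +136.778ms=3/7b
10) 1504.559ms=33/7b +136.778ms=3/7b
11) 1641.337ms=36/7b +136.778ms=3/7b
12) 1778.116ms=39/7b +136.778ms=3/7b
13) 1914.894ms=6b +68.389ms=3/14b
14) 1983.283ms=87/14b +68.389ms=3/14b
15) 2051.672ms=45/7b +68.389ms=3/14b
16) 2120.061ms=93/14b +68.389ms=3/14b
17) 2188.45ms=48/7b +68.389ms=3/14b
18) 2256.839ms=99/14b +68.389ms=3/14b
19) 2325.228ms=51/7b +68.389ms=3/14b
20) 2393.617ms=15/2b +478.723ms=3/2b
21) 2872.34ms=9b +239.362ms=3/4b
22) 3111.702ms=39/4b +239.362ms=3/4b
23) 3351.064ms=21/2b +478.723ms=3/2b
Σ=12b of 12 (188bpm 3/4) — PASS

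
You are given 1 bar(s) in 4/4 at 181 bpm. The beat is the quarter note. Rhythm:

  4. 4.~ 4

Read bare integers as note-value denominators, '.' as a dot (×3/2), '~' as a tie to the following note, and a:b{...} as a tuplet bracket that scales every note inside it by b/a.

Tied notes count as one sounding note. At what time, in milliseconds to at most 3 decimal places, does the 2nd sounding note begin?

1. 0.0ms @ 0 + 497.238ms (3/2)
2. 497.238ms @ 3/2 + 828.729ms (5/2)

note 2 onset = 3/2b = 497.238ms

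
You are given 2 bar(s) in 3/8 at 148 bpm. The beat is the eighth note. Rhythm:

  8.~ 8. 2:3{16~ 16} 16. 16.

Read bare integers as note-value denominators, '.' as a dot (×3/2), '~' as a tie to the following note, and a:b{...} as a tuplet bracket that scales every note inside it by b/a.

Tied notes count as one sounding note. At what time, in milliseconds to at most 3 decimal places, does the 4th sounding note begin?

note 4 onset = 21/4b = 2128.378ms

1. 0.0ms @ 0 + 1216.216ms (3)
2. 1216.216ms @ 3 + 608.108ms (3/2)
3. 1824.324ms @ 9/2 + 304.054ms (3/4)
4. 2128.378ms @ 21/4 + 304.054ms (3/4)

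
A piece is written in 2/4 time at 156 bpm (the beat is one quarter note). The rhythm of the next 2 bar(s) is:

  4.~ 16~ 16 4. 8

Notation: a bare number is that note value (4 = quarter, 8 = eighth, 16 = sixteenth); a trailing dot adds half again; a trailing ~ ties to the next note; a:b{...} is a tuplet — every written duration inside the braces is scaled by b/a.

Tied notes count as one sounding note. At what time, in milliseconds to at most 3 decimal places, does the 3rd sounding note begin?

note 3 onset = 7/2b = 1346.154ms

1. 0.0ms @ 0 + 769.231ms (2)
2. 769.231ms @ 2 + 576.923ms (3/2)
3. 1346.154ms @ 7/2 + 192.308ms (1/2)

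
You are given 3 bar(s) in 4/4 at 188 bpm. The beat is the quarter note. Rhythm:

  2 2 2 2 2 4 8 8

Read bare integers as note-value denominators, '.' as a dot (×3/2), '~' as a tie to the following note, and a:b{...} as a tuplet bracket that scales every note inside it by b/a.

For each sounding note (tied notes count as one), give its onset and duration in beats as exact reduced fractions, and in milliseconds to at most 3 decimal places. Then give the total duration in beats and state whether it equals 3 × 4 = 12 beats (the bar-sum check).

1) 0.0ms=0b +638.298ms=2b
2) 638.298ms=2b +638.298ms=2b
3) 1276.596ms=4b +638.298ms=2b
4) 1914.894ms=6b +638.298ms=2b
5) 2553.191ms=8b +638.298ms=2b
6) 3191.489ms=10b +319.149ms=1b
7) 3510.638ms=11b +159.574ms=1/2b
8) 3670.213ms=23/2b +159.574ms=1/2b
Σ=12b of 12 (188bpm 4/4) — PASS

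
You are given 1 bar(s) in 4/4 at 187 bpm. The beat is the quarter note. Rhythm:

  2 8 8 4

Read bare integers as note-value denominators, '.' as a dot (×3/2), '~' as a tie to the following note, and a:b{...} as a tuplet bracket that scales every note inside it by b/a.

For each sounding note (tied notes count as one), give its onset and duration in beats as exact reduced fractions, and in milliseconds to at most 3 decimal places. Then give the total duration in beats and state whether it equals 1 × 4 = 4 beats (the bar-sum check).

1) 0.0ms=0b +641.711ms=2b
2) 641.711ms=2b +160.428ms=1/2b
3) 802.139ms=5/2b +160.428ms=1/2b
4) 962.567ms=3b +320.856ms=1b
Σ=4b of 4 (187bpm 4/4) — PASS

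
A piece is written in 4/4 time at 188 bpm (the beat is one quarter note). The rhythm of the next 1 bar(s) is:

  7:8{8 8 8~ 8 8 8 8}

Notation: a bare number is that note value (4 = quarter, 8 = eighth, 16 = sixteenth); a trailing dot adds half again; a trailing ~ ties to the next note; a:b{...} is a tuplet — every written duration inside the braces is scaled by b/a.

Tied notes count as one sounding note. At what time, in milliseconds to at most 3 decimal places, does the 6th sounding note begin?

note 6 onset = 24/7b = 1094.225ms

1. 0.0ms @ 0 + 182.371ms (4/7)
2. 182.371ms @ 4/7 + 182.371ms (4/7)
3. 364.742ms @ 8/7 + 364.742ms (8/7)
4. 729.483ms @ 16/7 + 182.371ms (4/7)
5. 911.854ms @ 20/7 + 182.371ms (4/7)
6. 1094.225ms @ 24/7 + 182.371ms (4/7)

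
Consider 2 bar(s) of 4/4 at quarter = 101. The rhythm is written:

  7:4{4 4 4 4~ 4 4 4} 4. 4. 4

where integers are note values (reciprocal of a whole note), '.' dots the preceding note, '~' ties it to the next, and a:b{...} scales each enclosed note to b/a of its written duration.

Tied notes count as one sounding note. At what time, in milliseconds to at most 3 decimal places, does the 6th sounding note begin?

1. 0.0ms @ 0 + 339.463ms (4/7)
2. 339.463ms @ 4/7 + 339.463ms (4/7)
3. 678.925ms @ 8/7 + 339.463ms (4/7)
4. 1018.388ms @ 12/7 + 678.925ms (8/7)
5. 1697.313ms @ 20/7 + 339.463ms (4/7)
6. 2036.775ms @ 24/7 + 339.463ms (4/7)
7. 2376.238ms @ 4 + 891.089ms (3/2)
8. 3267.327ms @ 11/2 + 891.089ms (3/2)
9. 4158.416ms @ 7 + 594.059ms (1)

note 6 onset = 24/7b = 2036.775ms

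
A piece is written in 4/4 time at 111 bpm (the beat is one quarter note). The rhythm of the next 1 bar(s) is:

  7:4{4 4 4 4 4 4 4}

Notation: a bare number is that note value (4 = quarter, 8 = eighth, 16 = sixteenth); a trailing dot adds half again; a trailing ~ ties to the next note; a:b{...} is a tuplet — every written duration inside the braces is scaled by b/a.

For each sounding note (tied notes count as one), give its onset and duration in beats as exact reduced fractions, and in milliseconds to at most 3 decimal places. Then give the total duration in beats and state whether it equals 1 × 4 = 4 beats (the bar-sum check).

1) 0.0ms=0b +308.88ms=4/7b
2) 308.88ms=4/7b +308.88ms=4/7b
3) 617.761ms=8/7b +308.88ms=4/7b
4) 926.641ms=12/7b +308.88ms=4/7b
5) 1235.521ms=16/7b +308.88ms=4/7b
6) 1544.402ms=20/7b +308.88ms=4/7b
7) 1853.282ms=24/7b +308.88ms=4/7b
Σ=4b of 4 (111bpm 4/4) — PASS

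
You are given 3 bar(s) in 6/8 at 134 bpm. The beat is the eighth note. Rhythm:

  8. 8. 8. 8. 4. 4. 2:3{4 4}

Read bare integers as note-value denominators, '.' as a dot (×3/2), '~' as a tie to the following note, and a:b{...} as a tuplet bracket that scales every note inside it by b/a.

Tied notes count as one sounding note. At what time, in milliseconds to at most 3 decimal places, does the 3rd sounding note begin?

1. 0.0ms @ 0 + 671.642ms (3/2)
2. 671.642ms @ 3/2 + 671.642ms (3/2)
3. 1343.284ms @ 3 + 671.642ms (3/2)
4. 2014.925ms @ 9/2 + 671.642ms (3/2)
5. 2686.567ms @ 6 + 1343.284ms (3)
6. 4029.851ms @ 9 + 1343.284ms (3)
7. 5373.134ms @ 12 + 1343.284ms (3)
8. 6716.418ms @ 15 + 1343.284ms (3)

note 3 onset = 3b = 1343.284ms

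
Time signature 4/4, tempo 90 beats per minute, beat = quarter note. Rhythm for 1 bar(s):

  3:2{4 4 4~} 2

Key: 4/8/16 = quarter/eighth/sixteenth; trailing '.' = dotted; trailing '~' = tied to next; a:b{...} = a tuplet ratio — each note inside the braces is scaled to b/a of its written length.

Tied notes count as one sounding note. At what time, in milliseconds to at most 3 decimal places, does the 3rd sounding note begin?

1. 0.0ms @ 0 + 444.444ms (2/3)
2. 444.444ms @ 2/3 + 444.444ms (2/3)
3. 888.889ms @ 4/3 + 1777.778ms (8/3)

note 3 onset = 4/3b = 888.889ms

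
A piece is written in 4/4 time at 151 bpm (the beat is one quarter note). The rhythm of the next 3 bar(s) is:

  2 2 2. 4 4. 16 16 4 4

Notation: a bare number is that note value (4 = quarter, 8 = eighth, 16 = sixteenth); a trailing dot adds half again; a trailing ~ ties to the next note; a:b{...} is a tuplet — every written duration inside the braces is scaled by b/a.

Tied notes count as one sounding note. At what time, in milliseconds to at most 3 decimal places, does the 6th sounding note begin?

1. 0.0ms @ 0 + 794.702ms (2)
2. 794.702ms @ 2 + 794.702ms (2)
3. 1589.404ms @ 4 + 1192.053ms (3)
4. 2781.457ms @ 7 + 397.351ms (1)
5. 3178.808ms @ 8 + 596.026ms (3/2)
6. 3774.834ms @ 19/2 + 99.338ms (1/4)
7. 3874.172ms @ 39/4 + 99.338ms (1/4)
8. 3973.51ms @ 10 + 397.351ms (1)
9. 4370.861ms @ 11 + 397.351ms (1)

note 6 onset = 19/2b = 3774.834ms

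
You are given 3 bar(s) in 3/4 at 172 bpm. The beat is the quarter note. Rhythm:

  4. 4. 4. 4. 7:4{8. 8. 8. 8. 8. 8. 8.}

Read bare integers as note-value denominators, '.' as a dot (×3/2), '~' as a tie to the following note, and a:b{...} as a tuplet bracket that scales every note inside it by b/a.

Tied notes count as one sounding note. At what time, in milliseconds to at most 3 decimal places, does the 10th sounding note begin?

note 10 onset = 57/7b = 2840.532ms

1. 0.0ms @ 0 + 523.256ms (3/2)
2. 523.256ms @ 3/2 + 523.256ms (3/2)
3. 1046.512ms @ 3 + 523.256ms (3/2)
4. 1569.767ms @ 9/2 + 523.256ms (3/2)
5. 2093.023ms @ 6 + 149.502ms (3/7)
6. 2242.525ms @ 45/7 + 149.502ms (3/7)
7. 2392.027ms @ 48/7 + 149.502ms (3/7)
8. 2541.528ms @ 51/7 + 149.502ms (3/7)
9. 2691.03ms @ 54/7 + 149.502ms (3/7)
10. 2840.532ms @ 57/7 + 149.502ms (3/7)
11. 2990.033ms @ 60/7 + 149.502ms (3/7)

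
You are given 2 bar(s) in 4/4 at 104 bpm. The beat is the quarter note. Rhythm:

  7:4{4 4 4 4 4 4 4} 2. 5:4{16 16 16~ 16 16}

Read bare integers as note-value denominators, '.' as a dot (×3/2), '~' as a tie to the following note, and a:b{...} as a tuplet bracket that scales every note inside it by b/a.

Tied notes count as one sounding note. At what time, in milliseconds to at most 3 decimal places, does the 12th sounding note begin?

note 12 onset = 39/5b = 4500.0ms

1. 0.0ms @ 0 + 329.67ms (4/7)
2. 329.67ms @ 4/7 + 329.67ms (4/7)
3. 659.341ms @ 8/7 + 329.67ms (4/7)
4. 989.011ms @ 12/7 + 329.67ms (4/7)
5. 1318.681ms @ 16/7 + 329.67ms (4/7)
6. 1648.352ms @ 20/7 + 329.67ms (4/7)
7. 1978.022ms @ 24/7 + 329.67ms (4/7)
8. 2307.692ms @ 4 + 1730.769ms (3)
9. 4038.462ms @ 7 + 115.385ms (1/5)
10. 4153.846ms @ 36/5 + 115.385ms (1/5)
11. 4269.231ms @ 37/5 + 230.769ms (2/5)
12. 4500.0ms @ 39/5 + 115.385ms (1/5)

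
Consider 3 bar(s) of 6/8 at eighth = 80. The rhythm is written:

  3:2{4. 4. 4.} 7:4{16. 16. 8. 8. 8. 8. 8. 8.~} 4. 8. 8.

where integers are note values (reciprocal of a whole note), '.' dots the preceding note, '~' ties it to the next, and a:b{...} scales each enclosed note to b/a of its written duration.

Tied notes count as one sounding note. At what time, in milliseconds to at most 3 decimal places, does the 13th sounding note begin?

1. 0.0ms @ 0 + 1500.0ms (2)
2. 1500.0ms @ 2 + 1500.0ms (2)
3. 3000.0ms @ 4 + 1500.0ms (2)
4. 4500.0ms @ 6 + 321.429ms (3/7)
5. 4821.429ms @ 45/7 + 321.429ms (3/7)
6. 5142.857ms @ 48/7 + 642.857ms (6/7)
7. 5785.714ms @ 54/7 + 642.857ms (6/7)
8. 6428.571ms @ 60/7 + 642.857ms (6/7)
9. 7071.429ms @ 66/7 + 642.857ms (6/7)
10. 7714.286ms @ 72/7 + 642.857ms (6/7)
11. 8357.143ms @ 78/7 + 2892.857ms (27/7)
12. 11250.0ms @ 15 + 1125.0ms (3/2)
13. 12375.0ms @ 33/2 + 1125.0ms (3/2)

note 13 onset = 33/2b = 12375.0ms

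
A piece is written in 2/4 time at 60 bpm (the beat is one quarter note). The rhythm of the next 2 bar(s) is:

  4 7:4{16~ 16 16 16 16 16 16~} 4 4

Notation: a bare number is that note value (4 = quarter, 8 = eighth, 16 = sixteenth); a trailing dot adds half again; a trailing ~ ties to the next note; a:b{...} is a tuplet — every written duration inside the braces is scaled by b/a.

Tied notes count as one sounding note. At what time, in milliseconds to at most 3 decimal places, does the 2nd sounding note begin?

note 2 onset = 1b = 1000.0ms

1. 0.0ms @ 0 + 1000.0ms (1)
2. 1000.0ms @ 1 + 285.714ms (2/7)
3. 1285.714ms @ 9/7 + 142.857ms (1/7)
4. 1428.571ms @ 10/7 + 142.857ms (1/7)
5. 1571.429ms @ 11/7 + 142.857ms (1/7)
6. 1714.286ms @ 12/7 + 142.857ms (1/7)
7. 1857.143ms @ 13/7 + 1142.857ms (8/7)
8. 3000.0ms @ 3 + 1000.0ms (1)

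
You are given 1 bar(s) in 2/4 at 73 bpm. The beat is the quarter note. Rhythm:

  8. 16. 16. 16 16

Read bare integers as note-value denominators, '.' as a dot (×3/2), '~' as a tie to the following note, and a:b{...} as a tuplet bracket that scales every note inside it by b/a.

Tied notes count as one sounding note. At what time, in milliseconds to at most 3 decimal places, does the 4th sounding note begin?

1. 0.0ms @ 0 + 616.438ms (3/4)
2. 616.438ms @ 3/4 + 308.219ms (3/8)
3. 924.658ms @ 9/8 + 308.219ms (3/8)
4. 1232.877ms @ 3/2 + 205.479ms (1/4)
5. 1438.356ms @ 7/4 + 205.479ms (1/4)

note 4 onset = 3/2b = 1232.877ms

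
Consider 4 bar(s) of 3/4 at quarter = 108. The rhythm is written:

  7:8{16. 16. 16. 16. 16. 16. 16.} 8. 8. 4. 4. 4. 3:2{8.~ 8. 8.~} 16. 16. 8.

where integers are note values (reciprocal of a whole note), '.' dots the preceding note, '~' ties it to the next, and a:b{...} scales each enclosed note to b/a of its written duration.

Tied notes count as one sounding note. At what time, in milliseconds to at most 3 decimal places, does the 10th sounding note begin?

note 10 onset = 9/2b = 2500.0ms

1. 0.0ms @ 0 + 238.095ms (3/7)
2. 238.095ms @ 3/7 + 238.095ms (3/7)
3. 476.19ms @ 6/7 + 238.095ms (3/7)
4. 714.286ms @ 9/7 + 238.095ms (3/7)
5. 952.381ms @ 12/7 + 238.095ms (3/7)
6. 1190.476ms @ 15/7 + 238.095ms (3/7)
7. 1428.571ms @ 18/7 + 238.095ms (3/7)
8. 1666.667ms @ 3 + 416.667ms (3/4)
9. 2083.333ms @ 15/4 + 416.667ms (3/4)
10. 2500.0ms @ 9/2 + 833.333ms (3/2)
11. 3333.333ms @ 6 + 833.333ms (3/2)
12. 4166.667ms @ 15/2 + 833.333ms (3/2)
13. 5000.0ms @ 9 + 555.556ms (1)
14. 5555.556ms @ 10 + 486.111ms (7/8)
15. 6041.667ms @ 87/8 + 208.333ms (3/8)
16. 6250.0ms @ 45/4 + 416.667ms (3/4)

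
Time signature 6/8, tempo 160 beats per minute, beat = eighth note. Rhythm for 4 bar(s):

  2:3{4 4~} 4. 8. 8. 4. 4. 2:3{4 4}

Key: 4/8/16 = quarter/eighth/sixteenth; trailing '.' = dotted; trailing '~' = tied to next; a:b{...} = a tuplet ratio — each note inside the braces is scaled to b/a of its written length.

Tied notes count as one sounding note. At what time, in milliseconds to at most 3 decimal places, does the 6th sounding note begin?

note 6 onset = 15b = 5625.0ms

1. 0.0ms @ 0 + 1125.0ms (3)
2. 1125.0ms @ 3 + 2250.0ms (6)
3. 3375.0ms @ 9 + 562.5ms (3/2)
4. 3937.5ms @ 21/2 + 562.5ms (3/2)
5. 4500.0ms @ 12 + 1125.0ms (3)
6. 5625.0ms @ 15 + 1125.0ms (3)
7. 6750.0ms @ 18 + 1125.0ms (3)
8. 7875.0ms @ 21 + 1125.0ms (3)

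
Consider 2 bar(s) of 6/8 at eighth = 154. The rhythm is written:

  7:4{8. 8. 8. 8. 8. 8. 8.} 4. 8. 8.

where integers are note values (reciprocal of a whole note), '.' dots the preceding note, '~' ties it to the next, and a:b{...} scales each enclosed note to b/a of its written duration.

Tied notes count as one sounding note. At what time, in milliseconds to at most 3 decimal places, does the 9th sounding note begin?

note 9 onset = 9b = 3506.494ms

1. 0.0ms @ 0 + 333.952ms (6/7)
2. 333.952ms @ 6/7 + 333.952ms (6/7)
3. 667.904ms @ 12/7 + 333.952ms (6/7)
4. 1001.855ms @ 18/7 + 333.952ms (6/7)
5. 1335.807ms @ 24/7 + 333.952ms (6/7)
6. 1669.759ms @ 30/7 + 333.952ms (6/7)
7. 2003.711ms @ 36/7 + 333.952ms (6/7)
8. 2337.662ms @ 6 + 1168.831ms (3)
9. 3506.494ms @ 9 + 584.416ms (3/2)
10. 4090.909ms @ 21/2 + 584.416ms (3/2)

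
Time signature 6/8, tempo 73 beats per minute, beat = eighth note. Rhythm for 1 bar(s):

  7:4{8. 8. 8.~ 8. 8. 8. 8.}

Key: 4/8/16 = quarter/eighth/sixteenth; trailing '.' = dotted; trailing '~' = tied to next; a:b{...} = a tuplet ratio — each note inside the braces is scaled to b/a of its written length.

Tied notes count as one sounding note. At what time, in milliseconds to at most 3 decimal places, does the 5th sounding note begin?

note 5 onset = 30/7b = 3522.505ms

1. 0.0ms @ 0 + 704.501ms (6/7)
2. 704.501ms @ 6/7 + 704.501ms (6/7)
3. 1409.002ms @ 12/7 + 1409.002ms (12/7)
4. 2818.004ms @ 24/7 + 704.501ms (6/7)
5. 3522.505ms @ 30/7 + 704.501ms (6/7)
6. 4227.006ms @ 36/7 + 704.501ms (6/7)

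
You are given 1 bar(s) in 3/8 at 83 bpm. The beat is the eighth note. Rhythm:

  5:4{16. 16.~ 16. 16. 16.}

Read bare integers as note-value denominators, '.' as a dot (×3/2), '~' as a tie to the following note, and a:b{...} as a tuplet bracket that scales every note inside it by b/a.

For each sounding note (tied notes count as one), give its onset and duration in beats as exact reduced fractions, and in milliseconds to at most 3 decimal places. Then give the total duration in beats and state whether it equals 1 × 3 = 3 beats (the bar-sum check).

1) 0.0ms=0b +433.735ms=3/5b
2) 433.735ms=3/5b +867.47ms=6/5b
3) 1301.205ms=9/5b +433.735ms=3/5b
4) 1734.94ms=12/5b +433.735ms=3/5b
Σ=3b of 3 (83bpm 3/8) — PASS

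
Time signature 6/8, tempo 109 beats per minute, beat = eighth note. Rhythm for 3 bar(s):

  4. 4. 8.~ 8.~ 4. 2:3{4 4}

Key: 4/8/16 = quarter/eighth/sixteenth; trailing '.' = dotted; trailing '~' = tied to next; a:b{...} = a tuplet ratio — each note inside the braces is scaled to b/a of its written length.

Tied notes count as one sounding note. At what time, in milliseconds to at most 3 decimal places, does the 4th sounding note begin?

note 4 onset = 12b = 6605.505ms

1. 0.0ms @ 0 + 1651.376ms (3)
2. 1651.376ms @ 3 + 1651.376ms (3)
3. 3302.752ms @ 6 + 3302.752ms (6)
4. 6605.505ms @ 12 + 1651.376ms (3)
5. 8256.881ms @ 15 + 1651.376ms (3)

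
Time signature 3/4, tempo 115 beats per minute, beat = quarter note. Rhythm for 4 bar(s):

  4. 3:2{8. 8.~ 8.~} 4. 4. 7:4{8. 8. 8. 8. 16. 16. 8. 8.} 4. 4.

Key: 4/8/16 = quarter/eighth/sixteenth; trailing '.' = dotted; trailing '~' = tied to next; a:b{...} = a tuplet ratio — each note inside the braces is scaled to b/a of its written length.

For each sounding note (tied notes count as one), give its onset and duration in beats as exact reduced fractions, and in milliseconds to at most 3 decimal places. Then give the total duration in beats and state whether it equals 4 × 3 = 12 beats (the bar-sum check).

1) 0.0ms=0b +782.609ms=3/2b
2) 782.609ms=3/2b +260.87ms=1/2b
3) 1043.478ms=2b +1304.348ms=5/2b
4) 2347.826ms=9/2b +782.609ms=3/2b
5) 3130.435ms=6b +223.602ms=3/7b
6) 3354.037ms=45/7b +223.602ms=3/7b
7) 3577.64ms=48/7b +223.602ms=3/7b
8) 3801.242ms=51/7b +223.602ms=3/7b
9) 4024.845ms=54/7b +111.801ms=3/14b
10) 4136.646ms=111/14b +111.801ms=3/14b
11) 4248.447ms=57/7b +223.602ms=3/7b
12) 4472.05ms=60/7b +223.602ms=3/7b
13) 4695.652ms=9b +782.609ms=3/2b
14) 5478.261ms=21/2b +782.609ms=3/2b
Σ=12b of 12 (115bpm 3/4) — PASS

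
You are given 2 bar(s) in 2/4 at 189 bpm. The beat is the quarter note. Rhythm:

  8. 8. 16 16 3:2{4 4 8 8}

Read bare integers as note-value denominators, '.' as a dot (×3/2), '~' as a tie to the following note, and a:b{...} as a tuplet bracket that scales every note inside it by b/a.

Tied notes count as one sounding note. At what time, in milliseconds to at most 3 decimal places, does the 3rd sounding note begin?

1. 0.0ms @ 0 + 238.095ms (3/4)
2. 238.095ms @ 3/4 + 238.095ms (3/4)
3. 476.19ms @ 3/2 + 79.365ms (1/4)
4. 555.556ms @ 7/4 + 79.365ms (1/4)
5. 634.921ms @ 2 + 211.64ms (2/3)
6. 846.561ms @ 8/3 + 211.64ms (2/3)
7. 1058.201ms @ 10/3 + 105.82ms (1/3)
8. 1164.021ms @ 11/3 + 105.82ms (1/3)

note 3 onset = 3/2b = 476.19ms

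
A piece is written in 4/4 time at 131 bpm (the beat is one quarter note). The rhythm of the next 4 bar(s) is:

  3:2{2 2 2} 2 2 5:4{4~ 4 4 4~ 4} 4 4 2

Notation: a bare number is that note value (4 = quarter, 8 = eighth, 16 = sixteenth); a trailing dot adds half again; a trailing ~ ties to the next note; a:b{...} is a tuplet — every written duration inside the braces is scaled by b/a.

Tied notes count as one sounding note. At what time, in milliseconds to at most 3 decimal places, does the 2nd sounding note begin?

1. 0.0ms @ 0 + 610.687ms (4/3)
2. 610.687ms @ 4/3 + 610.687ms (4/3)
3. 1221.374ms @ 8/3 + 610.687ms (4/3)
4. 1832.061ms @ 4 + 916.031ms (2)
5. 2748.092ms @ 6 + 916.031ms (2)
6. 3664.122ms @ 8 + 732.824ms (8/5)
7. 4396.947ms @ 48/5 + 366.412ms (4/5)
8. 4763.359ms @ 52/5 + 732.824ms (8/5)
9. 5496.183ms @ 12 + 458.015ms (1)
10. 5954.198ms @ 13 + 458.015ms (1)
11. 6412.214ms @ 14 + 916.031ms (2)

note 2 onset = 4/3b = 610.687ms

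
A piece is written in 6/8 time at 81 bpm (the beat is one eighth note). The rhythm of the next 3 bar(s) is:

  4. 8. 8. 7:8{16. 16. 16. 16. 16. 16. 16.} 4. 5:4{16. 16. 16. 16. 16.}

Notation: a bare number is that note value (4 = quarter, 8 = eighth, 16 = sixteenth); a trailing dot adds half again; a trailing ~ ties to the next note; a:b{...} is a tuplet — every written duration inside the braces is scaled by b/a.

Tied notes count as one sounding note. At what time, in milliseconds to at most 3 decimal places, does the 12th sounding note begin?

1. 0.0ms @ 0 + 2222.222ms (3)
2. 2222.222ms @ 3 + 1111.111ms (3/2)
3. 3333.333ms @ 9/2 + 1111.111ms (3/2)
4. 4444.444ms @ 6 + 634.921ms (6/7)
5. 5079.365ms @ 48/7 + 634.921ms (6/7)
6. 5714.286ms @ 54/7 + 634.921ms (6/7)
7. 6349.206ms @ 60/7 + 634.921ms (6/7)
8. 6984.127ms @ 66/7 + 634.921ms (6/7)
9. 7619.048ms @ 72/7 + 634.921ms (6/7)
10. 8253.968ms @ 78/7 + 634.921ms (6/7)
11. 8888.889ms @ 12 + 2222.222ms (3)
12. 11111.111ms @ 15 + 444.444ms (3/5)
13. 11555.556ms @ 78/5 + 444.444ms (3/5)
14. 12000.0ms @ 81/5 + 444.444ms (3/5)
15. 12444.444ms @ 84/5 + 444.444ms (3/5)
16. 12888.889ms @ 87/5 + 444.444ms (3/5)

note 12 onset = 15b = 11111.111ms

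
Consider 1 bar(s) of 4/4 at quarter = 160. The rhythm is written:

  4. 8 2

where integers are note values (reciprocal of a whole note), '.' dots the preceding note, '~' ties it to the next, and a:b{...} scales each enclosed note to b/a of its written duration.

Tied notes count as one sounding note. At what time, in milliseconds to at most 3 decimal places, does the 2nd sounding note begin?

1. 0.0ms @ 0 + 562.5ms (3/2)
2. 562.5ms @ 3/2 + 187.5ms (1/2)
3. 750.0ms @ 2 + 750.0ms (2)

note 2 onset = 3/2b = 562.5ms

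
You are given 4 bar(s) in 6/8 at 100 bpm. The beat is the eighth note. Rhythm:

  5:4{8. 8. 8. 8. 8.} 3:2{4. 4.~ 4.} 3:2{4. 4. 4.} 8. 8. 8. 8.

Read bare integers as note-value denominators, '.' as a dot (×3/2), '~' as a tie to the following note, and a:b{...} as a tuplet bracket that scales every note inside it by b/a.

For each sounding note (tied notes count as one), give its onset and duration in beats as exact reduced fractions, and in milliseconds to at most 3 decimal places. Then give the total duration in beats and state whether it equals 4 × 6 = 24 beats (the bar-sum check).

1) 0.0ms=0b +720.0ms=6/5b
2) 720.0ms=6/5b +720.0ms=6/5b
3) 1440.0ms=12/5b +720.0ms=6/5b
4) 2160.0ms=18/5b +720.0ms=6/5b
5) 2880.0ms=24/5b +720.0ms=6/5b
6) 3600.0ms=6b +1200.0ms=2b
7) 4800.0ms=8b +2400.0ms=4b
8) 7200.0ms=12b +1200.0ms=2b
9) 8400.0ms=14b +1200.0ms=2b
10) 9600.0ms=16b +1200.0ms=2b
11) 10800.0ms=18b +900.0ms=3/2b
12) 11700.0ms=39/2b +900.0ms=3/2b
13) 12600.0ms=21b +900.0ms=3/2b
14) 13500.0ms=45/2b +900.0ms=3/2b
Σ=24b of 24 (100bpm 6/8) — PASS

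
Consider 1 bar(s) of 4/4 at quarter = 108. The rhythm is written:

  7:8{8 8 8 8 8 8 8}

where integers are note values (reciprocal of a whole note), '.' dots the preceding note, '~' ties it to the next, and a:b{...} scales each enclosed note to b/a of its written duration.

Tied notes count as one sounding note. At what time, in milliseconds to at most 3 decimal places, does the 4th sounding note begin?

note 4 onset = 12/7b = 952.381ms

1. 0.0ms @ 0 + 317.46ms (4/7)
2. 317.46ms @ 4/7 + 317.46ms (4/7)
3. 634.921ms @ 8/7 + 317.46ms (4/7)
4. 952.381ms @ 12/7 + 317.46ms (4/7)
5. 1269.841ms @ 16/7 + 317.46ms (4/7)
6. 1587.302ms @ 20/7 + 317.46ms (4/7)
7. 1904.762ms @ 24/7 + 317.46ms (4/7)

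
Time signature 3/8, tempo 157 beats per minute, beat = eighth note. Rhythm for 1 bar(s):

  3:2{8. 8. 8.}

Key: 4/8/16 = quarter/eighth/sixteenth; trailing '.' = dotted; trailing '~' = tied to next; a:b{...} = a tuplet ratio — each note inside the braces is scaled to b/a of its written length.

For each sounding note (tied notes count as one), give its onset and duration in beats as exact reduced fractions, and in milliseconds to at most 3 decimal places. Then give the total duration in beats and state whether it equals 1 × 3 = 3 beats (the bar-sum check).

1) 0.0ms=0b +382.166ms=1b
2) 382.166ms=1b +382.166ms=1b
3) 764.331ms=2b +382.166ms=1b
Σ=3b of 3 (157bpm 3/8) — PASS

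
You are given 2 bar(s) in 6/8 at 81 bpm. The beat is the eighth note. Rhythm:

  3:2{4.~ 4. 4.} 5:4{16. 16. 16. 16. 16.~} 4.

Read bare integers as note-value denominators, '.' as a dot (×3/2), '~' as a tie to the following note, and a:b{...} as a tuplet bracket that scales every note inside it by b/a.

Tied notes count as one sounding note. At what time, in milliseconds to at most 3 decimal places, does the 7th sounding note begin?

1. 0.0ms @ 0 + 2962.963ms (4)
2. 2962.963ms @ 4 + 1481.481ms (2)
3. 4444.444ms @ 6 + 444.444ms (3/5)
4. 4888.889ms @ 33/5 + 444.444ms (3/5)
5. 5333.333ms @ 36/5 + 444.444ms (3/5)
6. 5777.778ms @ 39/5 + 444.444ms (3/5)
7. 6222.222ms @ 42/5 + 2666.667ms (18/5)

note 7 onset = 42/5b = 6222.222ms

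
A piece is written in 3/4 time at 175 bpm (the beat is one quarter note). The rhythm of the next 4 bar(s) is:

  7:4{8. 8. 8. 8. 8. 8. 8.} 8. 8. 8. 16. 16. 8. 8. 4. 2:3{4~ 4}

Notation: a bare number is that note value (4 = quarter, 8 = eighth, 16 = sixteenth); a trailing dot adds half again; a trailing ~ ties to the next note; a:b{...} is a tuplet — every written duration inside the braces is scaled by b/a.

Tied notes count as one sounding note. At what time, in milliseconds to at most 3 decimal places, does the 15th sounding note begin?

note 15 onset = 15/2b = 2571.429ms

1. 0.0ms @ 0 + 146.939ms (3/7)
2. 146.939ms @ 3/7 + 146.939ms (3/7)
3. 293.878ms @ 6/7 + 146.939ms (3/7)
4. 440.816ms @ 9/7 + 146.939ms (3/7)
5. 587.755ms @ 12/7 + 146.939ms (3/7)
6. 734.694ms @ 15/7 + 146.939ms (3/7)
7. 881.633ms @ 18/7 + 146.939ms (3/7)
8. 1028.571ms @ 3 + 257.143ms (3/4)
9. 1285.714ms @ 15/4 + 257.143ms (3/4)
10. 1542.857ms @ 9/2 + 257.143ms (3/4)
11. 1800.0ms @ 21/4 + 128.571ms (3/8)
12. 1928.571ms @ 45/8 + 128.571ms (3/8)
13. 2057.143ms @ 6 + 257.143ms (3/4)
14. 2314.286ms @ 27/4 + 257.143ms (3/4)
15. 2571.429ms @ 15/2 + 514.286ms (3/2)
16. 3085.714ms @ 9 + 1028.571ms (3)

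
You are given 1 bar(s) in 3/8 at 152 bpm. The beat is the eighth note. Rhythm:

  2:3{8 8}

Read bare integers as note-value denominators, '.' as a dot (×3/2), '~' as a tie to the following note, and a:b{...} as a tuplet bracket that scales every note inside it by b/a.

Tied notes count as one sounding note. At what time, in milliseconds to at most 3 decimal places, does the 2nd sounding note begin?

1. 0.0ms @ 0 + 592.105ms (3/2)
2. 592.105ms @ 3/2 + 592.105ms (3/2)

note 2 onset = 3/2b = 592.105ms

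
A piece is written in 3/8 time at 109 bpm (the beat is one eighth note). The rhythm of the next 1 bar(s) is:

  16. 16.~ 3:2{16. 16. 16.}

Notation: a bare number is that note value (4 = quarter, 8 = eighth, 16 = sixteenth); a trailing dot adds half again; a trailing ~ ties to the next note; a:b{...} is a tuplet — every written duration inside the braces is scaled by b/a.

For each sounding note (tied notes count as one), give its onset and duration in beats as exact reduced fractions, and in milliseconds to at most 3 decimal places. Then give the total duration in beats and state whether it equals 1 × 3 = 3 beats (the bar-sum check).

1) 0.0ms=0b +412.844ms=3/4b
2) 412.844ms=3/4b +688.073ms=5/4b
3) 1100.917ms=2b +275.229ms=1/2b
4) 1376.147ms=5/2b +275.229ms=1/2b
Σ=3b of 3 (109bpm 3/8) — PASS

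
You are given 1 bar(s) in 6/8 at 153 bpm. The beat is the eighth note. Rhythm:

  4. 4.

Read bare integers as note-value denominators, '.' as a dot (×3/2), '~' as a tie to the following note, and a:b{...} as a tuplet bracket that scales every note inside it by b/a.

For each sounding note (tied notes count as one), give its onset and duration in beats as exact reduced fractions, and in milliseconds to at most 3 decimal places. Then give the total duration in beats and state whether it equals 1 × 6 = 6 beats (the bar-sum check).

1) 0.0ms=0b +1176.471ms=3b
2) 1176.471ms=3b +1176.471ms=3b
Σ=6b of 6 (153bpm 6/8) — PASS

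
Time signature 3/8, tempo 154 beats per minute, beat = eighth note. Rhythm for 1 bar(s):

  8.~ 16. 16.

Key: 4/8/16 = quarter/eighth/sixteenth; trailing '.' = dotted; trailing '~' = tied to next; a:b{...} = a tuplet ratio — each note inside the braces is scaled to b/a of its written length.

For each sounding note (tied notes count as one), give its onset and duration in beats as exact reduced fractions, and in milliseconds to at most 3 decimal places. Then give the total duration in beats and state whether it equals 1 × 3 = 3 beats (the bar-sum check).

1) 0.0ms=0b +876.623ms=9/4b
2) 876.623ms=9/4b +292.208ms=3/4b
Σ=3b of 3 (154bpm 3/8) — PASS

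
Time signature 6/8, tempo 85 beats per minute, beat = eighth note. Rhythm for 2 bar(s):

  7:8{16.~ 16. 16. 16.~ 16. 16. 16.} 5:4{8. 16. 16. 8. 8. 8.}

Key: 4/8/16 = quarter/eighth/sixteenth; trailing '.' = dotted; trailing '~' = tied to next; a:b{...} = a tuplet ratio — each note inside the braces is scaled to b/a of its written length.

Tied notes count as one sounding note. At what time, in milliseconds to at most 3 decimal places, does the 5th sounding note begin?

1. 0.0ms @ 0 + 1210.084ms (12/7)
2. 1210.084ms @ 12/7 + 605.042ms (6/7)
3. 1815.126ms @ 18/7 + 1210.084ms (12/7)
4. 3025.21ms @ 30/7 + 605.042ms (6/7)
5. 3630.252ms @ 36/7 + 605.042ms (6/7)
6. 4235.294ms @ 6 + 847.059ms (6/5)
7. 5082.353ms @ 36/5 + 423.529ms (3/5)
8. 5505.882ms @ 39/5 + 423.529ms (3/5)
9. 5929.412ms @ 42/5 + 847.059ms (6/5)
10. 6776.471ms @ 48/5 + 847.059ms (6/5)
11. 7623.529ms @ 54/5 + 847.059ms (6/5)

note 5 onset = 36/7b = 3630.252ms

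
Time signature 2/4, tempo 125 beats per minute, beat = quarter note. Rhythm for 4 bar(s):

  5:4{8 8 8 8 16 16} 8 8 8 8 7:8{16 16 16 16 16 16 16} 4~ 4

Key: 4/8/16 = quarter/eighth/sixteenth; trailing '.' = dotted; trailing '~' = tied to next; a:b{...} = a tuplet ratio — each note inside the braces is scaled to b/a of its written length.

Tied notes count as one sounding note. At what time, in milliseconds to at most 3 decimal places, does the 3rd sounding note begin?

note 3 onset = 4/5b = 384.0ms

1. 0.0ms @ 0 + 192.0ms (2/5)
2. 192.0ms @ 2/5 + 192.0ms (2/5)
3. 384.0ms @ 4/5 + 192.0ms (2/5)
4. 576.0ms @ 6/5 + 192.0ms (2/5)
5. 768.0ms @ 8/5 + 96.0ms (1/5)
6. 864.0ms @ 9/5 + 96.0ms (1/5)
7. 960.0ms @ 2 + 240.0ms (1/2)
8. 1200.0ms @ 5/2 + 240.0ms (1/2)
9. 1440.0ms @ 3 + 240.0ms (1/2)
10. 1680.0ms @ 7/2 + 240.0ms (1/2)
11. 1920.0ms @ 4 + 137.143ms (2/7)
12. 2057.143ms @ 30/7 + 137.143ms (2/7)
13. 2194.286ms @ 32/7 + 137.143ms (2/7)
14. 2331.429ms @ 34/7 + 137.143ms (2/7)
15. 2468.571ms @ 36/7 + 137.143ms (2/7)
16. 2605.714ms @ 38/7 + 137.143ms (2/7)
17. 2742.857ms @ 40/7 + 137.143ms (2/7)
18. 2880.0ms @ 6 + 960.0ms (2)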